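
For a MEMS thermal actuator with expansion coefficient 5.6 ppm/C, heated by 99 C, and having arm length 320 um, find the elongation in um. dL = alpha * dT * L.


Step 1: Convert CTE: alpha = 5.6 ppm/C = 5.6e-6 /C
Step 2: dL = 5.6e-6 * 99 * 320
dL = 0.1774 um


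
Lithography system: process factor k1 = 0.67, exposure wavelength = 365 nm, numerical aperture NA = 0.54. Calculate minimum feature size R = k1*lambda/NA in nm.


Step 1: Identify values: k1 = 0.67, lambda = 365 nm, NA = 0.54
Step 2: R = k1 * lambda / NA
R = 0.67 * 365 / 0.54
R = 452.9 nm


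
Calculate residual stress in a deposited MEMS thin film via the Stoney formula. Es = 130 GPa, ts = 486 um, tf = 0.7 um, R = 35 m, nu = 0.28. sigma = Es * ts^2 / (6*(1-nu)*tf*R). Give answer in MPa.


Step 1: Compute numerator: Es * ts^2 = 130 * 486^2 = 30705480 (GPa*um^2)
Step 2: Compute denominator (R in um): 6*(1-nu)*tf*R = 6*0.72*0.7*35e6 = 105840000.0 (um^2)
Step 3: sigma (GPa) = 30705480 / 105840000.0 = 2.90112e-01 GPa
Step 4: Convert to MPa (x1000): sigma = 290.1 MPa


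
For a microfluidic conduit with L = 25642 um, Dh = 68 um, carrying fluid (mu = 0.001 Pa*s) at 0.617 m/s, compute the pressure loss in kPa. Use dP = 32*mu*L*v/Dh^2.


Step 1: Convert to SI: L = 25642e-6 m, Dh = 68e-6 m
Step 2: dP = 32 * 0.001 * 25642e-6 * 0.617 / (68e-6)^2
Step 3: dP = 109488.68 Pa
Step 4: Convert to kPa: dP = 109.49 kPa


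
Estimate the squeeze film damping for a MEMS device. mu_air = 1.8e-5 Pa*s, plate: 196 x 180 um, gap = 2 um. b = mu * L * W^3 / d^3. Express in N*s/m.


Step 1: Convert to SI.
L = 196e-6 m, W = 180e-6 m, d = 2e-6 m
Step 2: W^3 = (180e-6)^3 = 5.83e-12 m^3
Step 3: d^3 = (2e-6)^3 = 8.00e-18 m^3
Step 4: b = 1.8e-5 * 196e-6 * 5.83e-12 / 8.00e-18
b = 2.57e-03 N*s/m


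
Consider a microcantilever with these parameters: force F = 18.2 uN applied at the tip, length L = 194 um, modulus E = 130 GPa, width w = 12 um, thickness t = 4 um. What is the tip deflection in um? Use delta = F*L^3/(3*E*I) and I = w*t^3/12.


Step 1: Calculate the second moment of area.
I = w * t^3 / 12 = 12 * 4^3 / 12 = 64.0 um^4
Step 2: Convert E to consistent units (1 GPa = 1000 uN/um^2).
E = 130 GPa = 130000 uN/um^2
Step 3: Calculate tip deflection.
delta = F * L^3 / (3 * E * I)
delta = 18.2 * 194^3 / (3 * 130000 * 64.0)
delta = 5.3239 um


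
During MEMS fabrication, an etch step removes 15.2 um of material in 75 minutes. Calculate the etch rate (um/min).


Step 1: Etch rate = depth / time
Step 2: rate = 15.2 / 75
rate = 0.203 um/min


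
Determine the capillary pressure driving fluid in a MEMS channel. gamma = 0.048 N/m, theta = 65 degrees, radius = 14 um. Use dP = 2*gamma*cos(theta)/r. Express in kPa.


Step 1: cos(65 deg) = 0.4226
Step 2: Convert r to m: r = 14e-6 m
Step 3: dP = 2 * 0.048 * 0.4226 / 14e-6 = 2897.8 Pa
Step 4: Convert Pa to kPa (divide by 1000).
dP = 2.9 kPa


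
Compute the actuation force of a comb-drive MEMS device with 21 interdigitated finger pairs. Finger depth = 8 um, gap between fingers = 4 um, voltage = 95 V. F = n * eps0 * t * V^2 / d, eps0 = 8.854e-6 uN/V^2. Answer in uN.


Step 1: Parameters: n=21, eps0=8.854e-6 uN/V^2, t=8 um, V=95 V, d=4 um
Step 2: V^2 = 9025
Step 3: F = 21 * 8.854e-6 * 8 * 9025 / 4
F = 3.356 uN


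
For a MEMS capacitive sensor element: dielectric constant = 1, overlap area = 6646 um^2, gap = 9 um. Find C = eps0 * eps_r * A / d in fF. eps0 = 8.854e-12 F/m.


Step 1: Convert area to m^2: A = 6646e-12 m^2
Step 2: Convert gap to m: d = 9e-6 m
Step 3: C = eps0 * eps_r * A / d
C = 8.854e-12 * 1 * 6646e-12 / 9e-6
Step 4: Convert to fF (multiply by 1e15).
C = 6.54 fF


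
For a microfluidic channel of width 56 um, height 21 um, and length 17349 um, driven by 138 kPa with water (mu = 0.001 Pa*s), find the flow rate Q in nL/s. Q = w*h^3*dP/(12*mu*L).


Step 1: Convert all dimensions to SI (meters).
w = 56e-6 m, h = 21e-6 m, L = 17349e-6 m, dP = 138e3 Pa
Step 2: Q = w * h^3 * dP / (12 * mu * L)
Q = 56e-6 * (21e-6)^3 * 138e3 / (12 * 0.001 * 17349e-6) = 3.4377105e-10 m^3/s
Step 3: Convert Q from m^3/s to nL/s (1 m^3 = 1e12 nL, so multiply by 1e12).
Q = 343.771 nL/s


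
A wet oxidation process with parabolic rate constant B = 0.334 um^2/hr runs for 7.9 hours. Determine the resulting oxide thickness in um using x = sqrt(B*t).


Step 1: Compute B*t = 0.334 * 7.9 = 2.6386
Step 2: x = sqrt(2.6386)
x = 1.624 um


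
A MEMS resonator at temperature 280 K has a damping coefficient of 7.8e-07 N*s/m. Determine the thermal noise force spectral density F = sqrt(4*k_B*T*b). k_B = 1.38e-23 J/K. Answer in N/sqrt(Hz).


Step 1: Compute 4 * k_B * T * b
= 4 * 1.38e-23 * 280 * 7.8e-07
= 1.2056e-26 N^2/Hz
Step 2: F_noise = sqrt(1.2056e-26)
F_noise = 1.10e-13 N/sqrt(Hz)


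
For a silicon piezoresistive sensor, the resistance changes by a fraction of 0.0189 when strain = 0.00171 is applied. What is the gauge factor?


Step 1: Identify values.
dR/R = 0.0189, strain = 0.00171
Step 2: GF = (dR/R) / strain = 0.0189 / 0.00171
GF = 11.1


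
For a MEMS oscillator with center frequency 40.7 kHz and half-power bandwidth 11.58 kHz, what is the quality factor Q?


Step 1: Q = f0 / bandwidth
Step 2: Q = 40.7 / 11.58
Q = 3.5


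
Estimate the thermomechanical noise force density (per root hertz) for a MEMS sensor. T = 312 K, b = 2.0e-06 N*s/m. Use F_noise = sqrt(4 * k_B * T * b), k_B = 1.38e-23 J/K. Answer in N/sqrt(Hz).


Step 1: Compute 4 * k_B * T * b
= 4 * 1.38e-23 * 312 * 2.0e-06
= 3.4445e-26 N^2/Hz
Step 2: F_noise = sqrt(3.4445e-26)
F_noise = 1.86e-13 N/sqrt(Hz)


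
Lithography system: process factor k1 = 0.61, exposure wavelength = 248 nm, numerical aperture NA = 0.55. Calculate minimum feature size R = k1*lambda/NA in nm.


Step 1: Identify values: k1 = 0.61, lambda = 248 nm, NA = 0.55
Step 2: R = k1 * lambda / NA
R = 0.61 * 248 / 0.55
R = 275.1 nm


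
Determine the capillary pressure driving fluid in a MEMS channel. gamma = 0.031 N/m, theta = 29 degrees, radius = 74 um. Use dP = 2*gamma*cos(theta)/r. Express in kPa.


Step 1: cos(29 deg) = 0.8746
Step 2: Convert r to m: r = 74e-6 m
Step 3: dP = 2 * 0.031 * 0.8746 / 74e-6 = 732.8 Pa
Step 4: Convert Pa to kPa (divide by 1000).
dP = 0.73 kPa


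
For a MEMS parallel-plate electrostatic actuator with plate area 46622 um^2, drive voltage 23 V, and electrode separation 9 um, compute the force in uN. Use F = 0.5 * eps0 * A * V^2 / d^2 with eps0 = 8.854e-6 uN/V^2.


Step 1: Identify parameters.
eps0 = 8.854e-6 uN/V^2, A = 46622 um^2, V = 23 V, d = 9 um
Step 2: Compute V^2 = 23^2 = 529
Step 3: Compute d^2 = 9^2 = 81
Step 4: F = 0.5 * 8.854e-6 * 46622 * 529 / 81
F = 1.348 uN


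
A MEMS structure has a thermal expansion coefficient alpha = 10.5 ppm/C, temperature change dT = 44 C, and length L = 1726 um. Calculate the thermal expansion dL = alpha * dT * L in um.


Step 1: Convert CTE: alpha = 10.5 ppm/C = 10.5e-6 /C
Step 2: dL = 10.5e-6 * 44 * 1726
dL = 0.7974 um


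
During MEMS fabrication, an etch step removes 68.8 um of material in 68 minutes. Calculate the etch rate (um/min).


Step 1: Etch rate = depth / time
Step 2: rate = 68.8 / 68
rate = 1.012 um/min


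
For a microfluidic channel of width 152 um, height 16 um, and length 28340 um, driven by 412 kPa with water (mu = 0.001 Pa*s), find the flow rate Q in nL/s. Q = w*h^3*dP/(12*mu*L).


Step 1: Convert all dimensions to SI (meters).
w = 152e-6 m, h = 16e-6 m, L = 28340e-6 m, dP = 412e3 Pa
Step 2: Q = w * h^3 * dP / (12 * mu * L)
Q = 152e-6 * (16e-6)^3 * 412e3 / (12 * 0.001 * 28340e-6) = 7.5425754e-10 m^3/s
Step 3: Convert Q from m^3/s to nL/s (1 m^3 = 1e12 nL, so multiply by 1e12).
Q = 754.258 nL/s


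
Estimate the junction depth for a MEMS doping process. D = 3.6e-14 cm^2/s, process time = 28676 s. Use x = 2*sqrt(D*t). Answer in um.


Step 1: Compute D*t = 3.6e-14 * 28676 = 1.032336e-09 cm^2
Step 2: sqrt(D*t) = 3.213e-05 cm
Step 3: x = 2 * 3.213e-05 cm = 6.426e-05 cm
Step 4: Convert to um (1 cm = 1e4 um): x = 0.643 um


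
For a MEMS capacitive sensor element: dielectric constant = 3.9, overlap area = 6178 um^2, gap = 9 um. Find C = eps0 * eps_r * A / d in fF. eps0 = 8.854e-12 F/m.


Step 1: Convert area to m^2: A = 6178e-12 m^2
Step 2: Convert gap to m: d = 9e-6 m
Step 3: C = eps0 * eps_r * A / d
C = 8.854e-12 * 3.9 * 6178e-12 / 9e-6
Step 4: Convert to fF (multiply by 1e15).
C = 23.7 fF


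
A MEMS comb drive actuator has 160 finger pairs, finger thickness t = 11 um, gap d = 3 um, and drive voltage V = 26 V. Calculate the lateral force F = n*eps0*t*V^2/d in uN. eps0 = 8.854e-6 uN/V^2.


Step 1: Parameters: n=160, eps0=8.854e-6 uN/V^2, t=11 um, V=26 V, d=3 um
Step 2: V^2 = 676
Step 3: F = 160 * 8.854e-6 * 11 * 676 / 3
F = 3.511 uN


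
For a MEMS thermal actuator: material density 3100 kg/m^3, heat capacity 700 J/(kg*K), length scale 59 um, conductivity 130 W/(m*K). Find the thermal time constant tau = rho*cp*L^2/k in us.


Step 1: Convert L to m: L = 59e-6 m
Step 2: L^2 = (59e-6)^2 = 3.481e-09 m^2
Step 3: tau = 3100 * 700 * 3.481e-09 / 130 = 5.810592e-05 s
Step 4: Convert to microseconds (multiply by 1e6).
tau = 58.106 us


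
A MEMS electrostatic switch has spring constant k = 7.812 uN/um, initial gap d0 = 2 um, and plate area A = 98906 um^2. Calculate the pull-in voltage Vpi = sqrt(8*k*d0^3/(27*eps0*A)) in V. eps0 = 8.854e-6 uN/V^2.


Step 1: Compute numerator: 8 * k * d0^3 = 8 * 7.812 * 2^3 = 499.968
Step 2: Compute denominator: 27 * eps0 * A = 27 * 8.854e-6 * 98906 = 23.644271
Step 3: Vpi = sqrt(499.968 / 23.644271)
Vpi = 4.6 V


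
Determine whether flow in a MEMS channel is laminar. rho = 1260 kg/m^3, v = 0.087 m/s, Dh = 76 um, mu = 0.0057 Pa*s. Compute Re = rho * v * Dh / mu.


Step 1: Convert Dh to meters: Dh = 76e-6 m
Step 2: Re = rho * v * Dh / mu
Re = 1260 * 0.087 * 76e-6 / 0.0057
Re = 1.462
Since Re = 1.462 is below ~2300, the flow is laminar.


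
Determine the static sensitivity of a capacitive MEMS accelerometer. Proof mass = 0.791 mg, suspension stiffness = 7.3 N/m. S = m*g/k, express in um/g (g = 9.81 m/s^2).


Step 1: Convert mass: m = 0.791 mg = 7.91e-07 kg
Step 2: S = m * g / k = 7.91e-07 * 9.81 / 7.3
Step 3: S = 1.06e-06 m/g
Step 4: Convert to um/g: S = 1.063 um/g


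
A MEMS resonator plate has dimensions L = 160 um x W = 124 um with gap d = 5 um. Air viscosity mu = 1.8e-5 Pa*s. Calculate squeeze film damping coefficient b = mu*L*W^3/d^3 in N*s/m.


Step 1: Convert to SI.
L = 160e-6 m, W = 124e-6 m, d = 5e-6 m
Step 2: W^3 = (124e-6)^3 = 1.91e-12 m^3
Step 3: d^3 = (5e-6)^3 = 1.25e-16 m^3
Step 4: b = 1.8e-5 * 160e-6 * 1.91e-12 / 1.25e-16
b = 4.39e-05 N*s/m


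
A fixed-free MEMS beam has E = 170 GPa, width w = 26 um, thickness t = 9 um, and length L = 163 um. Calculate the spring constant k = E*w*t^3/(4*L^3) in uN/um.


Step 1: Convert E to consistent units (1 GPa = 1000 uN/um^2).
E = 170 GPa = 170000 uN/um^2
Step 2: Compute t^3 = 9^3 = 729
Step 3: Compute L^3 = 163^3 = 4330747
Step 4: k = 170000 * 26 * 729 / (4 * 4330747)
k = 186.006 uN/um


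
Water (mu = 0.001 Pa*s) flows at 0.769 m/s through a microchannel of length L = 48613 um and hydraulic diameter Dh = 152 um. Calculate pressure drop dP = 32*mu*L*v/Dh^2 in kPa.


Step 1: Convert to SI: L = 48613e-6 m, Dh = 152e-6 m
Step 2: dP = 32 * 0.001 * 48613e-6 * 0.769 / (152e-6)^2
Step 3: dP = 51777.56 Pa
Step 4: Convert to kPa: dP = 51.78 kPa


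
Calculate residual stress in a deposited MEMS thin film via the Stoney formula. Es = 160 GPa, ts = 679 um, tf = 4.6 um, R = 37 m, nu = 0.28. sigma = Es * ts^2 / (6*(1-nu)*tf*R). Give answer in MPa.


Step 1: Compute numerator: Es * ts^2 = 160 * 679^2 = 73766560 (GPa*um^2)
Step 2: Compute denominator (R in um): 6*(1-nu)*tf*R = 6*0.72*4.6*37e6 = 735264000.0 (um^2)
Step 3: sigma (GPa) = 73766560 / 735264000.0 = 1.00327e-01 GPa
Step 4: Convert to MPa (x1000): sigma = 100.3 MPa


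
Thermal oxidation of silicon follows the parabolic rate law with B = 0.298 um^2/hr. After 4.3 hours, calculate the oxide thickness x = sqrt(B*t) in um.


Step 1: Compute B*t = 0.298 * 4.3 = 1.2814
Step 2: x = sqrt(1.2814)
x = 1.132 um


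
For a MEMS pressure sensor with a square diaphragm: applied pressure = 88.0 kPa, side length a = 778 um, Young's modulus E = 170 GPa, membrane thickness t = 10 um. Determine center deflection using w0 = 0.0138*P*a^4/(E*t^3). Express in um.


Step 1: Convert pressure to compatible units (E is in GPa, so P in GPa).
P = 88.0 kPa = 88.0e-6 GPa
Step 2: Compute numerator: 0.0138 * P * a^4.
a^4 = 778^4 = 366368720656
numerator = 0.0138 * 88.0e-6 * 366368720656 = 4.449182e+05
Step 3: Compute denominator: E * t^3 = 170 * 10^3 = 170000
Step 4: w0 = numerator / denominator = 4.449182e+05 / 170000 = 2.6172 um


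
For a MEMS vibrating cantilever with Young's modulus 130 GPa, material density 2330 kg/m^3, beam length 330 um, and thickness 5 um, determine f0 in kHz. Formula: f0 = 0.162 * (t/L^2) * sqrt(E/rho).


Step 1: Convert units to SI.
t_SI = 5e-6 m, L_SI = 330e-6 m
Step 2: Calculate sqrt(E/rho).
sqrt(130e9 / 2330) = 7469.54 m/s
Step 3: Compute f0.
f0 = 0.162 * 5e-6 / (330e-6)^2 * 7469.54 = 55558.6 Hz = 55.56 kHz


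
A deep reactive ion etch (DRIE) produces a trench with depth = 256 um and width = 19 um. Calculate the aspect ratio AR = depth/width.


Step 1: AR = depth / width
Step 2: AR = 256 / 19
AR = 13.5


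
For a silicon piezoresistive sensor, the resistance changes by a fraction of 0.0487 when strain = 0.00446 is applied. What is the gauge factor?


Step 1: Identify values.
dR/R = 0.0487, strain = 0.00446
Step 2: GF = (dR/R) / strain = 0.0487 / 0.00446
GF = 10.9


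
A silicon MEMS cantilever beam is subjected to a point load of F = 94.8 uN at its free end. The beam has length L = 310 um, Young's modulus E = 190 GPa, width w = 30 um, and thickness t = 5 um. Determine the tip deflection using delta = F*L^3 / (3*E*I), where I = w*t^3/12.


Step 1: Calculate the second moment of area.
I = w * t^3 / 12 = 30 * 5^3 / 12 = 312.5 um^4
Step 2: Convert E to consistent units (1 GPa = 1000 uN/um^2).
E = 190 GPa = 190000 uN/um^2
Step 3: Calculate tip deflection.
delta = F * L^3 / (3 * E * I)
delta = 94.8 * 310^3 / (3 * 190000 * 312.5)
delta = 15.8551 um


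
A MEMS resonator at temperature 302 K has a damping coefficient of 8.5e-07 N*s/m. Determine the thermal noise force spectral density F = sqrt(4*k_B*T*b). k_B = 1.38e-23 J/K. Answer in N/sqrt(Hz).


Step 1: Compute 4 * k_B * T * b
= 4 * 1.38e-23 * 302 * 8.5e-07
= 1.4170e-26 N^2/Hz
Step 2: F_noise = sqrt(1.4170e-26)
F_noise = 1.19e-13 N/sqrt(Hz)


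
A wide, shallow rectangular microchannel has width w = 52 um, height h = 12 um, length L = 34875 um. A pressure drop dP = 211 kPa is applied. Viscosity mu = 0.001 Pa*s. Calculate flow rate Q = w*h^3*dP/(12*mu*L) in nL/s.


Step 1: Convert all dimensions to SI (meters).
w = 52e-6 m, h = 12e-6 m, L = 34875e-6 m, dP = 211e3 Pa
Step 2: Q = w * h^3 * dP / (12 * mu * L)
Q = 52e-6 * (12e-6)^3 * 211e3 / (12 * 0.001 * 34875e-6) = 4.530374e-11 m^3/s
Step 3: Convert Q from m^3/s to nL/s (1 m^3 = 1e12 nL, so multiply by 1e12).
Q = 45.304 nL/s


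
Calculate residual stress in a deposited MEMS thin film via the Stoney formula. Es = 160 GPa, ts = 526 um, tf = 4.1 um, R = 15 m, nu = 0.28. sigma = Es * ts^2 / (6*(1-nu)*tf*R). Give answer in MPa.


Step 1: Compute numerator: Es * ts^2 = 160 * 526^2 = 44268160 (GPa*um^2)
Step 2: Compute denominator (R in um): 6*(1-nu)*tf*R = 6*0.72*4.1*15e6 = 265680000.0 (um^2)
Step 3: sigma (GPa) = 44268160 / 265680000.0 = 1.66622e-01 GPa
Step 4: Convert to MPa (x1000): sigma = 166.6 MPa


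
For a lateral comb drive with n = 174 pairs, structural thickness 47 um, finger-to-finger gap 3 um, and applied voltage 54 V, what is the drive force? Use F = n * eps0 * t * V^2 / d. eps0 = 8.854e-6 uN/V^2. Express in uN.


Step 1: Parameters: n=174, eps0=8.854e-6 uN/V^2, t=47 um, V=54 V, d=3 um
Step 2: V^2 = 2916
Step 3: F = 174 * 8.854e-6 * 47 * 2916 / 3
F = 70.381 uN


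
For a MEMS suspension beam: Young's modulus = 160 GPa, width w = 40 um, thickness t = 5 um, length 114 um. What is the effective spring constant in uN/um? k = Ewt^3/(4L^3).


Step 1: Convert E to consistent units (1 GPa = 1000 uN/um^2).
E = 160 GPa = 160000 uN/um^2
Step 2: Compute t^3 = 5^3 = 125
Step 3: Compute L^3 = 114^3 = 1481544
Step 4: k = 160000 * 40 * 125 / (4 * 1481544)
k = 134.9943 uN/um


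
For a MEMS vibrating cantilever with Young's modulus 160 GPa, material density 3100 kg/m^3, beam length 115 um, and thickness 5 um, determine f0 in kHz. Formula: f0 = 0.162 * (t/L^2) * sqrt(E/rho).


Step 1: Convert units to SI.
t_SI = 5e-6 m, L_SI = 115e-6 m
Step 2: Calculate sqrt(E/rho).
sqrt(160e9 / 3100) = 7184.21 m/s
Step 3: Compute f0.
f0 = 0.162 * 5e-6 / (115e-6)^2 * 7184.21 = 440015.9 Hz = 440.02 kHz


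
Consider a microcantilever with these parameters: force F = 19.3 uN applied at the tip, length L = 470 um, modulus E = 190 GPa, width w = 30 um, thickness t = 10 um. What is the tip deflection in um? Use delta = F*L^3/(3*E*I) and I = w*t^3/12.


Step 1: Calculate the second moment of area.
I = w * t^3 / 12 = 30 * 10^3 / 12 = 2500.0 um^4
Step 2: Convert E to consistent units (1 GPa = 1000 uN/um^2).
E = 190 GPa = 190000 uN/um^2
Step 3: Calculate tip deflection.
delta = F * L^3 / (3 * E * I)
delta = 19.3 * 470^3 / (3 * 190000 * 2500.0)
delta = 1.4062 um


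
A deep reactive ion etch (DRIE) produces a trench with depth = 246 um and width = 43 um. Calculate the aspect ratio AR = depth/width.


Step 1: AR = depth / width
Step 2: AR = 246 / 43
AR = 5.7


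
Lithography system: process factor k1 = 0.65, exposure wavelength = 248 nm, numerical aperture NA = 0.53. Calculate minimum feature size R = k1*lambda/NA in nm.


Step 1: Identify values: k1 = 0.65, lambda = 248 nm, NA = 0.53
Step 2: R = k1 * lambda / NA
R = 0.65 * 248 / 0.53
R = 304.2 nm


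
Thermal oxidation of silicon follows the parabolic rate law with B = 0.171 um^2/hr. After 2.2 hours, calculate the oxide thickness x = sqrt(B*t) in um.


Step 1: Compute B*t = 0.171 * 2.2 = 0.3762
Step 2: x = sqrt(0.3762)
x = 0.613 um


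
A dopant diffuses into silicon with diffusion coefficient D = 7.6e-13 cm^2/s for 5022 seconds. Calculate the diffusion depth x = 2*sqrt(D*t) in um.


Step 1: Compute D*t = 7.6e-13 * 5022 = 3.81672e-09 cm^2
Step 2: sqrt(D*t) = 6.17796e-05 cm
Step 3: x = 2 * 6.17796e-05 cm = 1.235592e-04 cm
Step 4: Convert to um (1 cm = 1e4 um): x = 1.236 um


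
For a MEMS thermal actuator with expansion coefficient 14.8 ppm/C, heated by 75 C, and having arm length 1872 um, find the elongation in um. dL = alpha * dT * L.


Step 1: Convert CTE: alpha = 14.8 ppm/C = 14.8e-6 /C
Step 2: dL = 14.8e-6 * 75 * 1872
dL = 2.0779 um


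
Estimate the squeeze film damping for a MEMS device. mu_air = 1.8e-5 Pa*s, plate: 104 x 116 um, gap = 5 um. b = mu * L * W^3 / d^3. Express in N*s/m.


Step 1: Convert to SI.
L = 104e-6 m, W = 116e-6 m, d = 5e-6 m
Step 2: W^3 = (116e-6)^3 = 1.56e-12 m^3
Step 3: d^3 = (5e-6)^3 = 1.25e-16 m^3
Step 4: b = 1.8e-5 * 104e-6 * 1.56e-12 / 1.25e-16
b = 2.34e-05 N*s/m


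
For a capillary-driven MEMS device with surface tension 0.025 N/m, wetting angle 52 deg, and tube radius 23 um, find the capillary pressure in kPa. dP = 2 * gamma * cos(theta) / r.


Step 1: cos(52 deg) = 0.6157
Step 2: Convert r to m: r = 23e-6 m
Step 3: dP = 2 * 0.025 * 0.6157 / 23e-6 = 1338.5 Pa
Step 4: Convert Pa to kPa (divide by 1000).
dP = 1.34 kPa


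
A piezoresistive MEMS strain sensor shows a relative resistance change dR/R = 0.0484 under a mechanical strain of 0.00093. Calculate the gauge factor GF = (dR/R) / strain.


Step 1: Identify values.
dR/R = 0.0484, strain = 0.00093
Step 2: GF = (dR/R) / strain = 0.0484 / 0.00093
GF = 52.0


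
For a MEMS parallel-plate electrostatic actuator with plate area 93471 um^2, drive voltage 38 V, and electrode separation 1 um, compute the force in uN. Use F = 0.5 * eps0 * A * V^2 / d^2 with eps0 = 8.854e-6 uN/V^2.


Step 1: Identify parameters.
eps0 = 8.854e-6 uN/V^2, A = 93471 um^2, V = 38 V, d = 1 um
Step 2: Compute V^2 = 38^2 = 1444
Step 3: Compute d^2 = 1^2 = 1
Step 4: F = 0.5 * 8.854e-6 * 93471 * 1444 / 1
F = 597.522 uN


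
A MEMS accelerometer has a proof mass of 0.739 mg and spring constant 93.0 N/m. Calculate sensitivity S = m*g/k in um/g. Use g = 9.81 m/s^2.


Step 1: Convert mass: m = 0.739 mg = 7.39e-07 kg
Step 2: S = m * g / k = 7.39e-07 * 9.81 / 93.0
Step 3: S = 7.80e-08 m/g
Step 4: Convert to um/g: S = 0.078 um/g


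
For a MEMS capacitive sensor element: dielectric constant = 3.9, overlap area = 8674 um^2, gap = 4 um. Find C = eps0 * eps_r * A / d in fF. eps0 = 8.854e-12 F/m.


Step 1: Convert area to m^2: A = 8674e-12 m^2
Step 2: Convert gap to m: d = 4e-6 m
Step 3: C = eps0 * eps_r * A / d
C = 8.854e-12 * 3.9 * 8674e-12 / 4e-6
Step 4: Convert to fF (multiply by 1e15).
C = 74.88 fF


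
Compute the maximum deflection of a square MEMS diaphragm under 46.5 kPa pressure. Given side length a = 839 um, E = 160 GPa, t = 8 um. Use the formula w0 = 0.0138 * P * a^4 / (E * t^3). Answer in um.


Step 1: Convert pressure to compatible units (E is in GPa, so P in GPa).
P = 46.5 kPa = 46.5e-6 GPa
Step 2: Compute numerator: 0.0138 * P * a^4.
a^4 = 839^4 = 495504774241
numerator = 0.0138 * 46.5e-6 * 495504774241 = 3.179654e+05
Step 3: Compute denominator: E * t^3 = 160 * 8^3 = 81920
Step 4: w0 = numerator / denominator = 3.179654e+05 / 81920 = 3.8814 um


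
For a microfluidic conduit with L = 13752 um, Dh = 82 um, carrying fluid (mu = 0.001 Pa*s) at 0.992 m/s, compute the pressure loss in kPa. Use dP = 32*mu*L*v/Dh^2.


Step 1: Convert to SI: L = 13752e-6 m, Dh = 82e-6 m
Step 2: dP = 32 * 0.001 * 13752e-6 * 0.992 / (82e-6)^2
Step 3: dP = 64923.18 Pa
Step 4: Convert to kPa: dP = 64.92 kPa


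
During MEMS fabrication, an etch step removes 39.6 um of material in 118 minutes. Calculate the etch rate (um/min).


Step 1: Etch rate = depth / time
Step 2: rate = 39.6 / 118
rate = 0.336 um/min


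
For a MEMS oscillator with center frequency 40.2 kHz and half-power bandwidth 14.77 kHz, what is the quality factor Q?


Step 1: Q = f0 / bandwidth
Step 2: Q = 40.2 / 14.77
Q = 2.7


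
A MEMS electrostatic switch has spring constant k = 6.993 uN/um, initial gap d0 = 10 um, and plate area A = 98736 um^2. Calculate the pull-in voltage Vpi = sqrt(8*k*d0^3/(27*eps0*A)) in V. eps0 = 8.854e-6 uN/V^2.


Step 1: Compute numerator: 8 * k * d0^3 = 8 * 6.993 * 10^3 = 55944.0
Step 2: Compute denominator: 27 * eps0 * A = 27 * 8.854e-6 * 98736 = 23.603631
Step 3: Vpi = sqrt(55944.0 / 23.603631)
Vpi = 48.68 V


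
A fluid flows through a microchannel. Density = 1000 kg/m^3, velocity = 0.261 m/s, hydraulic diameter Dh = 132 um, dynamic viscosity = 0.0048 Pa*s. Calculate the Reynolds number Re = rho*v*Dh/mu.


Step 1: Convert Dh to meters: Dh = 132e-6 m
Step 2: Re = rho * v * Dh / mu
Re = 1000 * 0.261 * 132e-6 / 0.0048
Re = 7.178


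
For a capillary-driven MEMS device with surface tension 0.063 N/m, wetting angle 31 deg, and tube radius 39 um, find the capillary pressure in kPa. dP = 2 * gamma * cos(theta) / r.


Step 1: cos(31 deg) = 0.8572
Step 2: Convert r to m: r = 39e-6 m
Step 3: dP = 2 * 0.063 * 0.8572 / 39e-6 = 2769.4 Pa
Step 4: Convert Pa to kPa (divide by 1000).
dP = 2.77 kPa


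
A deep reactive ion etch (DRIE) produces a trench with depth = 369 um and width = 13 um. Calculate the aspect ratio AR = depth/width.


Step 1: AR = depth / width
Step 2: AR = 369 / 13
AR = 28.4


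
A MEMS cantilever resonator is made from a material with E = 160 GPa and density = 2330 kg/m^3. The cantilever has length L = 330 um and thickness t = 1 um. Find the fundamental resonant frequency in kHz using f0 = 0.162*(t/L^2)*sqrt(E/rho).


Step 1: Convert units to SI.
t_SI = 1e-6 m, L_SI = 330e-6 m
Step 2: Calculate sqrt(E/rho).
sqrt(160e9 / 2330) = 8286.71 m/s
Step 3: Compute f0.
f0 = 0.162 * 1e-6 / (330e-6)^2 * 8286.71 = 12327.3 Hz = 12.33 kHz


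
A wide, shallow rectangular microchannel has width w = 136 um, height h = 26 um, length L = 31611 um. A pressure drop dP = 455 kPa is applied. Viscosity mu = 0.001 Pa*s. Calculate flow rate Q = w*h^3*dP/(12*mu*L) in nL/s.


Step 1: Convert all dimensions to SI (meters).
w = 136e-6 m, h = 26e-6 m, L = 31611e-6 m, dP = 455e3 Pa
Step 2: Q = w * h^3 * dP / (12 * mu * L)
Q = 136e-6 * (26e-6)^3 * 455e3 / (12 * 0.001 * 31611e-6) = 2.867153e-09 m^3/s
Step 3: Convert Q from m^3/s to nL/s (1 m^3 = 1e12 nL, so multiply by 1e12).
Q = 2867.153 nL/s


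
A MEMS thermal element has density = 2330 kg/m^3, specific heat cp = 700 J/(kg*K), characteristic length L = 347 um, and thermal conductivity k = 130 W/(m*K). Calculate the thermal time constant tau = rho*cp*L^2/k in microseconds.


Step 1: Convert L to m: L = 347e-6 m
Step 2: L^2 = (347e-6)^2 = 1.20409e-07 m^2
Step 3: tau = 2330 * 700 * 1.20409e-07 / 130 = 1.5106698e-03 s
Step 4: Convert to microseconds (multiply by 1e6).
tau = 1510.67 us


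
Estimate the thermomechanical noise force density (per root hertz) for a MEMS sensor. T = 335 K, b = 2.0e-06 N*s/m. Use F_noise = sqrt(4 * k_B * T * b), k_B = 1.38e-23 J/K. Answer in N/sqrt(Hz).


Step 1: Compute 4 * k_B * T * b
= 4 * 1.38e-23 * 335 * 2.0e-06
= 3.6984e-26 N^2/Hz
Step 2: F_noise = sqrt(3.6984e-26)
F_noise = 1.92e-13 N/sqrt(Hz)


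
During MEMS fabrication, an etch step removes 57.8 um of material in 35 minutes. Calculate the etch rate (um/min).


Step 1: Etch rate = depth / time
Step 2: rate = 57.8 / 35
rate = 1.651 um/min


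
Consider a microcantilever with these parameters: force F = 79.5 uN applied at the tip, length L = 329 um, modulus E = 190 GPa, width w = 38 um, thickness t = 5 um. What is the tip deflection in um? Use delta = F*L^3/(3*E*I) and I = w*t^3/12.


Step 1: Calculate the second moment of area.
I = w * t^3 / 12 = 38 * 5^3 / 12 = 395.8333 um^4
Step 2: Convert E to consistent units (1 GPa = 1000 uN/um^2).
E = 190 GPa = 190000 uN/um^2
Step 3: Calculate tip deflection.
delta = F * L^3 / (3 * E * I)
delta = 79.5 * 329^3 / (3 * 190000 * 395.8333)
delta = 12.5478 um


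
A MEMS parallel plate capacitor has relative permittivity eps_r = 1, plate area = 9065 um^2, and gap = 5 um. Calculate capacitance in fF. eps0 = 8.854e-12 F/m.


Step 1: Convert area to m^2: A = 9065e-12 m^2
Step 2: Convert gap to m: d = 5e-6 m
Step 3: C = eps0 * eps_r * A / d
C = 8.854e-12 * 1 * 9065e-12 / 5e-6
Step 4: Convert to fF (multiply by 1e15).
C = 16.05 fF


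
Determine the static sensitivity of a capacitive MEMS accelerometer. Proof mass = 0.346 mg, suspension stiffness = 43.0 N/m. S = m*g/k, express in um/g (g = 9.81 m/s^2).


Step 1: Convert mass: m = 0.346 mg = 3.46e-07 kg
Step 2: S = m * g / k = 3.46e-07 * 9.81 / 43.0
Step 3: S = 7.89e-08 m/g
Step 4: Convert to um/g: S = 0.079 um/g


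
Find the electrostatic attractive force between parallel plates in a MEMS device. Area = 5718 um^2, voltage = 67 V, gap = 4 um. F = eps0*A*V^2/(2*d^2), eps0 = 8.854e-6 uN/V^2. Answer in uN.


Step 1: Identify parameters.
eps0 = 8.854e-6 uN/V^2, A = 5718 um^2, V = 67 V, d = 4 um
Step 2: Compute V^2 = 67^2 = 4489
Step 3: Compute d^2 = 4^2 = 16
Step 4: F = 0.5 * 8.854e-6 * 5718 * 4489 / 16
F = 7.102 uN


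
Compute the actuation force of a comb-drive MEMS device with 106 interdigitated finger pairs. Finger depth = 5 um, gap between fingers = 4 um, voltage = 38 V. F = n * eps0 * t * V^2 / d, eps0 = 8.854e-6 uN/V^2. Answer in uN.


Step 1: Parameters: n=106, eps0=8.854e-6 uN/V^2, t=5 um, V=38 V, d=4 um
Step 2: V^2 = 1444
Step 3: F = 106 * 8.854e-6 * 5 * 1444 / 4
F = 1.694 uN


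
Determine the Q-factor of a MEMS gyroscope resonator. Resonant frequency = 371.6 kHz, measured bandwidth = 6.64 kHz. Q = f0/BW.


Step 1: Q = f0 / bandwidth
Step 2: Q = 371.6 / 6.64
Q = 56.0


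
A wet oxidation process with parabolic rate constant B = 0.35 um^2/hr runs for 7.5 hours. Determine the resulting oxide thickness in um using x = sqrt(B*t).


Step 1: Compute B*t = 0.35 * 7.5 = 2.625
Step 2: x = sqrt(2.625)
x = 1.62 um


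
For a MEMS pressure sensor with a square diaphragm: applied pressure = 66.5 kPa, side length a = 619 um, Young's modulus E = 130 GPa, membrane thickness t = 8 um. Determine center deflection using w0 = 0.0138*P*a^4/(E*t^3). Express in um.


Step 1: Convert pressure to compatible units (E is in GPa, so P in GPa).
P = 66.5 kPa = 66.5e-6 GPa
Step 2: Compute numerator: 0.0138 * P * a^4.
a^4 = 619^4 = 146812351921
numerator = 0.0138 * 66.5e-6 * 146812351921 = 1.347297e+05
Step 3: Compute denominator: E * t^3 = 130 * 8^3 = 66560
Step 4: w0 = numerator / denominator = 1.347297e+05 / 66560 = 2.0242 um


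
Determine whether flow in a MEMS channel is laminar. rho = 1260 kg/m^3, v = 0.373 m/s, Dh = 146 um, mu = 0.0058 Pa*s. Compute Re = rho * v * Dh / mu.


Step 1: Convert Dh to meters: Dh = 146e-6 m
Step 2: Re = rho * v * Dh / mu
Re = 1260 * 0.373 * 146e-6 / 0.0058
Re = 11.831
Since Re = 11.831 is below ~2300, the flow is laminar.


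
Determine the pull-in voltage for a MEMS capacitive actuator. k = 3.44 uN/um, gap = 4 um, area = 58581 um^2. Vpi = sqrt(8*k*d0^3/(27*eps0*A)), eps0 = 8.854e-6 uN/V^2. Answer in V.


Step 1: Compute numerator: 8 * k * d0^3 = 8 * 3.44 * 4^3 = 1761.28
Step 2: Compute denominator: 27 * eps0 * A = 27 * 8.854e-6 * 58581 = 14.004257
Step 3: Vpi = sqrt(1761.28 / 14.004257)
Vpi = 11.21 V


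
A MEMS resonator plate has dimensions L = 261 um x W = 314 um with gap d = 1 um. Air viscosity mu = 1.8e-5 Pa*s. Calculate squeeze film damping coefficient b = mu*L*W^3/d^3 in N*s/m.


Step 1: Convert to SI.
L = 261e-6 m, W = 314e-6 m, d = 1e-6 m
Step 2: W^3 = (314e-6)^3 = 3.10e-11 m^3
Step 3: d^3 = (1e-6)^3 = 1.00e-18 m^3
Step 4: b = 1.8e-5 * 261e-6 * 3.10e-11 / 1.00e-18
b = 1.45e-01 N*s/m


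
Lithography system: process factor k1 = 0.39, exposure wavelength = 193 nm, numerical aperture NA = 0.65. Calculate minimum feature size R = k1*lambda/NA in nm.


Step 1: Identify values: k1 = 0.39, lambda = 193 nm, NA = 0.65
Step 2: R = k1 * lambda / NA
R = 0.39 * 193 / 0.65
R = 115.8 nm


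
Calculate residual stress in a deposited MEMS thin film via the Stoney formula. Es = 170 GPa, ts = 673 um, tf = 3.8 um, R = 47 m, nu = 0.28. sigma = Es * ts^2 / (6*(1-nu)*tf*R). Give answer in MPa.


Step 1: Compute numerator: Es * ts^2 = 170 * 673^2 = 76997930 (GPa*um^2)
Step 2: Compute denominator (R in um): 6*(1-nu)*tf*R = 6*0.72*3.8*47e6 = 771552000.0 (um^2)
Step 3: sigma (GPa) = 76997930 / 771552000.0 = 9.9796e-02 GPa
Step 4: Convert to MPa (x1000): sigma = 99.8 MPa


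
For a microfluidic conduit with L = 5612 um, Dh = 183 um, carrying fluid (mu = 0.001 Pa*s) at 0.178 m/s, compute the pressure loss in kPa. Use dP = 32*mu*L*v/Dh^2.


Step 1: Convert to SI: L = 5612e-6 m, Dh = 183e-6 m
Step 2: dP = 32 * 0.001 * 5612e-6 * 0.178 / (183e-6)^2
Step 3: dP = 954.52 Pa
Step 4: Convert to kPa: dP = 0.95 kPa


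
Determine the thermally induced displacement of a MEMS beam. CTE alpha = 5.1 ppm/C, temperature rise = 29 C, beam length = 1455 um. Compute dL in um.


Step 1: Convert CTE: alpha = 5.1 ppm/C = 5.1e-6 /C
Step 2: dL = 5.1e-6 * 29 * 1455
dL = 0.2152 um


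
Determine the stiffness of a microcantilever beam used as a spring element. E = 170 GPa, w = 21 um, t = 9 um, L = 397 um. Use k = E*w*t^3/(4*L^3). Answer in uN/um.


Step 1: Convert E to consistent units (1 GPa = 1000 uN/um^2).
E = 170 GPa = 170000 uN/um^2
Step 2: Compute t^3 = 9^3 = 729
Step 3: Compute L^3 = 397^3 = 62570773
Step 4: k = 170000 * 21 * 729 / (4 * 62570773)
k = 10.3983 uN/um


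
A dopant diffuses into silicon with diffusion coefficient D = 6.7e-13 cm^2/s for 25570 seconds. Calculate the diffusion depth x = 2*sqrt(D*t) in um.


Step 1: Compute D*t = 6.7e-13 * 25570 = 1.71319e-08 cm^2
Step 2: sqrt(D*t) = 1.30889e-04 cm
Step 3: x = 2 * 1.30889e-04 cm = 2.61778e-04 cm
Step 4: Convert to um (1 cm = 1e4 um): x = 2.618 um


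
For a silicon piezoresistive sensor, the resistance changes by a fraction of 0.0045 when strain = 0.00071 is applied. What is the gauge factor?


Step 1: Identify values.
dR/R = 0.0045, strain = 0.00071
Step 2: GF = (dR/R) / strain = 0.0045 / 0.00071
GF = 6.3


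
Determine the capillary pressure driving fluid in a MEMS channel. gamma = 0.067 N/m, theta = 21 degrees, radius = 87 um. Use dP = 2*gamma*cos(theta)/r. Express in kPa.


Step 1: cos(21 deg) = 0.9336
Step 2: Convert r to m: r = 87e-6 m
Step 3: dP = 2 * 0.067 * 0.9336 / 87e-6 = 1438.0 Pa
Step 4: Convert Pa to kPa (divide by 1000).
dP = 1.44 kPa


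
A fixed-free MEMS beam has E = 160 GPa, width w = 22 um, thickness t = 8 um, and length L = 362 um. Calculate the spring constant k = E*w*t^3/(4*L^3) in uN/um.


Step 1: Convert E to consistent units (1 GPa = 1000 uN/um^2).
E = 160 GPa = 160000 uN/um^2
Step 2: Compute t^3 = 8^3 = 512
Step 3: Compute L^3 = 362^3 = 47437928
Step 4: k = 160000 * 22 * 512 / (4 * 47437928)
k = 9.4979 uN/um


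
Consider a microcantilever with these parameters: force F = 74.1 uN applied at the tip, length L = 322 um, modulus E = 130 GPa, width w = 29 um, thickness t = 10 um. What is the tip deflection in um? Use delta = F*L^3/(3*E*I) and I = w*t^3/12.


Step 1: Calculate the second moment of area.
I = w * t^3 / 12 = 29 * 10^3 / 12 = 2416.6667 um^4
Step 2: Convert E to consistent units (1 GPa = 1000 uN/um^2).
E = 130 GPa = 130000 uN/um^2
Step 3: Calculate tip deflection.
delta = F * L^3 / (3 * E * I)
delta = 74.1 * 322^3 / (3 * 130000 * 2416.6667)
delta = 2.6248 um


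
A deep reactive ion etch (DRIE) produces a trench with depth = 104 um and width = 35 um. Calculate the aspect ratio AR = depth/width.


Step 1: AR = depth / width
Step 2: AR = 104 / 35
AR = 3.0


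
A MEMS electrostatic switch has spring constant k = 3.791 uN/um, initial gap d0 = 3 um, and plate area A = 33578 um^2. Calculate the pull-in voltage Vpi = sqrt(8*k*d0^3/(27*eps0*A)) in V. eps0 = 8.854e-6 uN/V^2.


Step 1: Compute numerator: 8 * k * d0^3 = 8 * 3.791 * 3^3 = 818.856
Step 2: Compute denominator: 27 * eps0 * A = 27 * 8.854e-6 * 33578 = 8.02709
Step 3: Vpi = sqrt(818.856 / 8.02709)
Vpi = 10.1 V


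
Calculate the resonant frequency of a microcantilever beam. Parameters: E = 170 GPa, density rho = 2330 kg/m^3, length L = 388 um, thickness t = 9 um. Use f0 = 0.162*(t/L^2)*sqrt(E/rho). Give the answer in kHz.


Step 1: Convert units to SI.
t_SI = 9e-6 m, L_SI = 388e-6 m
Step 2: Calculate sqrt(E/rho).
sqrt(170e9 / 2330) = 8541.74 m/s
Step 3: Compute f0.
f0 = 0.162 * 9e-6 / (388e-6)^2 * 8541.74 = 82725.7 Hz = 82.73 kHz


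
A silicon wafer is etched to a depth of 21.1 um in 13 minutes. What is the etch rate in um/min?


Step 1: Etch rate = depth / time
Step 2: rate = 21.1 / 13
rate = 1.623 um/min


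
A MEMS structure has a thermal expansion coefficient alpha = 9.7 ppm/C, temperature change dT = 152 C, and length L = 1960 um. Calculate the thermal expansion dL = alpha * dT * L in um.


Step 1: Convert CTE: alpha = 9.7 ppm/C = 9.7e-6 /C
Step 2: dL = 9.7e-6 * 152 * 1960
dL = 2.8898 um


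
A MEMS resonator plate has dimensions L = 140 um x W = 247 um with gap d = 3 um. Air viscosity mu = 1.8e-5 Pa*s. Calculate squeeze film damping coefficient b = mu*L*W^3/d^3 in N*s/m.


Step 1: Convert to SI.
L = 140e-6 m, W = 247e-6 m, d = 3e-6 m
Step 2: W^3 = (247e-6)^3 = 1.51e-11 m^3
Step 3: d^3 = (3e-6)^3 = 2.70e-17 m^3
Step 4: b = 1.8e-5 * 140e-6 * 1.51e-11 / 2.70e-17
b = 1.41e-03 N*s/m


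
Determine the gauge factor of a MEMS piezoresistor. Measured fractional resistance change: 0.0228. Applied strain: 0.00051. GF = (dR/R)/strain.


Step 1: Identify values.
dR/R = 0.0228, strain = 0.00051
Step 2: GF = (dR/R) / strain = 0.0228 / 0.00051
GF = 44.7


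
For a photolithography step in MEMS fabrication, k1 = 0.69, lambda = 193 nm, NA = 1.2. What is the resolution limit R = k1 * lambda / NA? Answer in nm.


Step 1: Identify values: k1 = 0.69, lambda = 193 nm, NA = 1.2
Step 2: R = k1 * lambda / NA
R = 0.69 * 193 / 1.2
R = 111.0 nm


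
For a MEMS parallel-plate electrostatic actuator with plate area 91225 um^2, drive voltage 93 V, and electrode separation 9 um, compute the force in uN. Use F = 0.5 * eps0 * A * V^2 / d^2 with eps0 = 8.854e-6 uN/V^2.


Step 1: Identify parameters.
eps0 = 8.854e-6 uN/V^2, A = 91225 um^2, V = 93 V, d = 9 um
Step 2: Compute V^2 = 93^2 = 8649
Step 3: Compute d^2 = 9^2 = 81
Step 4: F = 0.5 * 8.854e-6 * 91225 * 8649 / 81
F = 43.123 uN


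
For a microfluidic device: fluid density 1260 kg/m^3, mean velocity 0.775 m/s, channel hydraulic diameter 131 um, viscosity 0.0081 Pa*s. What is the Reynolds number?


Step 1: Convert Dh to meters: Dh = 131e-6 m
Step 2: Re = rho * v * Dh / mu
Re = 1260 * 0.775 * 131e-6 / 0.0081
Re = 15.793


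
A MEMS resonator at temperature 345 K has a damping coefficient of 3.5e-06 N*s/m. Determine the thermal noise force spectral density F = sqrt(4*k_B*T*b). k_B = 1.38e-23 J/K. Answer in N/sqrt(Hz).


Step 1: Compute 4 * k_B * T * b
= 4 * 1.38e-23 * 345 * 3.5e-06
= 6.6654e-26 N^2/Hz
Step 2: F_noise = sqrt(6.6654e-26)
F_noise = 2.58e-13 N/sqrt(Hz)


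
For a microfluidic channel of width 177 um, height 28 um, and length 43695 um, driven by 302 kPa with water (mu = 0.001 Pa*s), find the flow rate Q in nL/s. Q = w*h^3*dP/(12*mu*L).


Step 1: Convert all dimensions to SI (meters).
w = 177e-6 m, h = 28e-6 m, L = 43695e-6 m, dP = 302e3 Pa
Step 2: Q = w * h^3 * dP / (12 * mu * L)
Q = 177e-6 * (28e-6)^3 * 302e3 / (12 * 0.001 * 43695e-6) = 2.23790328e-09 m^3/s
Step 3: Convert Q from m^3/s to nL/s (1 m^3 = 1e12 nL, so multiply by 1e12).
Q = 2237.903 nL/s


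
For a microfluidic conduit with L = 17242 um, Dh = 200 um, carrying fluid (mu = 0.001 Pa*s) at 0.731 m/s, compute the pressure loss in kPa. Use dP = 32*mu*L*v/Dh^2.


Step 1: Convert to SI: L = 17242e-6 m, Dh = 200e-6 m
Step 2: dP = 32 * 0.001 * 17242e-6 * 0.731 / (200e-6)^2
Step 3: dP = 10083.12 Pa
Step 4: Convert to kPa: dP = 10.08 kPa


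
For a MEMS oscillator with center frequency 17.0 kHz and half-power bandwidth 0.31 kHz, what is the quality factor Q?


Step 1: Q = f0 / bandwidth
Step 2: Q = 17.0 / 0.31
Q = 54.8


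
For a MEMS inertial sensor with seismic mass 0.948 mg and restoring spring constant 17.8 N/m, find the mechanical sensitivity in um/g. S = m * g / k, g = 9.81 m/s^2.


Step 1: Convert mass: m = 0.948 mg = 9.48e-07 kg
Step 2: S = m * g / k = 9.48e-07 * 9.81 / 17.8
Step 3: S = 5.22e-07 m/g
Step 4: Convert to um/g: S = 0.522 um/g


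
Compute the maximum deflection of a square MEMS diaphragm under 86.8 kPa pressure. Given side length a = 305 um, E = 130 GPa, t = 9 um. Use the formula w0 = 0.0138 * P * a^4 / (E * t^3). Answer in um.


Step 1: Convert pressure to compatible units (E is in GPa, so P in GPa).
P = 86.8 kPa = 86.8e-6 GPa
Step 2: Compute numerator: 0.0138 * P * a^4.
a^4 = 305^4 = 8653650625
numerator = 0.0138 * 86.8e-6 * 8653650625 = 1.03657e+04
Step 3: Compute denominator: E * t^3 = 130 * 9^3 = 94770
Step 4: w0 = numerator / denominator = 1.03657e+04 / 94770 = 0.1094 um


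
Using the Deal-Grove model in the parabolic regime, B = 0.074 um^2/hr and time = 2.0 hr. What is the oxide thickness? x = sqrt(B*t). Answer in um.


Step 1: Compute B*t = 0.074 * 2.0 = 0.148
Step 2: x = sqrt(0.148)
x = 0.385 um


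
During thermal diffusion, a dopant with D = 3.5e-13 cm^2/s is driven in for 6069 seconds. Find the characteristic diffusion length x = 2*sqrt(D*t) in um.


Step 1: Compute D*t = 3.5e-13 * 6069 = 2.12415e-09 cm^2
Step 2: sqrt(D*t) = 4.6089e-05 cm
Step 3: x = 2 * 4.6089e-05 cm = 9.2178e-05 cm
Step 4: Convert to um (1 cm = 1e4 um): x = 0.922 um


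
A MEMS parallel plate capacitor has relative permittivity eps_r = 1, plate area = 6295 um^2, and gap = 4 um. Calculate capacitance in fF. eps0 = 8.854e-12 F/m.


Step 1: Convert area to m^2: A = 6295e-12 m^2
Step 2: Convert gap to m: d = 4e-6 m
Step 3: C = eps0 * eps_r * A / d
C = 8.854e-12 * 1 * 6295e-12 / 4e-6
Step 4: Convert to fF (multiply by 1e15).
C = 13.93 fF
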